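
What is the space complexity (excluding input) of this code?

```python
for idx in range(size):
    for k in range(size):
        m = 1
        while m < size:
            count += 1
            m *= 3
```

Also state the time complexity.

Space complexity: O(1).
Only a constant amount of auxiliary storage is used; nothing grows with n.
Time complexity: O(n^2 log n).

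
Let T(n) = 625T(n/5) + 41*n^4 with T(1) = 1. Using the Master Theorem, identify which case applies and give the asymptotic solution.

a=625, b=5, f(n)=41*n^4.
log_5(625) = 4, so n^(log_b(a)) = n^4.
f(n) = Theta(n^4), so Case 2 applies.
T(n) = Theta(n^4 log n).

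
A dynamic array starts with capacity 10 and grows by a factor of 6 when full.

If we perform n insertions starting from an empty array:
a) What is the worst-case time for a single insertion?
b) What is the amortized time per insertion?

(a) Worst-case single insertion: O(n) -- when the array is full at capacity c, the resize copies all c elements, and c can be Theta(n).
(b) Resizes happen at sizes 10, 60, 360, ... Total copy cost for n insertions: 10 + 60 + ... = O(n) (geometric series with ratio 1/6). Amortized cost per insertion: O(n)/n = O(1).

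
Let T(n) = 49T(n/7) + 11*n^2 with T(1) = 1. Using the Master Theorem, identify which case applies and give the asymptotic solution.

a=49, b=7, f(n)=11*n^2.
log_7(49) = 2, so n^(log_b(a)) = n^2.
f(n) = Theta(n^2), so Case 2 applies.
T(n) = Theta(n^2 log n).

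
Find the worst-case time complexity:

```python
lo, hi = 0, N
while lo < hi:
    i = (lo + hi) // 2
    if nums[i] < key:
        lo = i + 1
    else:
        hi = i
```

Time complexity: O(log n).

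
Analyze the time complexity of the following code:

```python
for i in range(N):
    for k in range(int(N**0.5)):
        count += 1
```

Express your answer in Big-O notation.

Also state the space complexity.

Time complexity: O(n * sqrt(n)).
Space complexity: O(1).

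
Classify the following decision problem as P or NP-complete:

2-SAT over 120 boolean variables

This problem is in P: 2-SAT is solvable in linear time via implication-graph SCCs.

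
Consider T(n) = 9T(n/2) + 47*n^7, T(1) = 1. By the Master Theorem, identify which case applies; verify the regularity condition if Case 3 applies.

a=9, b=2, f(n)=47*n^7.
log_2(9) = 3.17 < 7.
f(n) = Omega(n^(3.17+epsilon)) for some epsilon > 0, so Case 3 is the candidate.
Regularity: a*f(n/b) = 9*47*(n/2)^7 = (9/128)*47*n^7 <= c*f(n) with c = 9/128 < 1. Satisfied.
Case 3: T(n) = Theta(n^7).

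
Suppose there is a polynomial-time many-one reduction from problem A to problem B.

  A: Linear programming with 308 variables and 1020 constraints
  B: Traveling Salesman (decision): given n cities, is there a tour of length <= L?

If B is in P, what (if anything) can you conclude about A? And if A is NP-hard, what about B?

A poly-time reduction A <=_p B means any A-instance can be transformed to a B-instance in poly time.
If B is in P: compose the reduction with B's poly-time algorithm to solve A in poly time, so A is in P.
If A is NP-hard: every NP problem reduces to A, which reduces to B; composing reductions, every NP problem reduces to B, so B is NP-hard.
(Here in fact A is P and B is NP-complete.)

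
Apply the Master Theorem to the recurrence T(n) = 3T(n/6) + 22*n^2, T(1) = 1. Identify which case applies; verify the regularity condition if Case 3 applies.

a=3, b=6, f(n)=22*n^2.
log_6(3) = 0.6131 < 2.
f(n) = Omega(n^(0.6131+epsilon)) for some epsilon > 0, so Case 3 is the candidate.
Regularity: a*f(n/b) = 3*22*(n/6)^2 = (3/36)*22*n^2 <= c*f(n) with c = 3/36 < 1. Satisfied.
Case 3: T(n) = Theta(n^2).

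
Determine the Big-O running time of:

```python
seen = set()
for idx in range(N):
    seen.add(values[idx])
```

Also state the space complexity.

Time complexity: O(n).
Space complexity: O(n).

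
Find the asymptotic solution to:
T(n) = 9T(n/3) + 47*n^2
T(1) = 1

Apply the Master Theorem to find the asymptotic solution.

a=9, b=3, f(n)=47*n^2. log_3(9) = 2. Case 2: T(n) = O(n^2 log n).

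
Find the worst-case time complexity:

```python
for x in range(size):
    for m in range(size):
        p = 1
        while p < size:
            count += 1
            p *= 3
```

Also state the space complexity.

Time complexity: O(n^2 log n).
Space complexity: O(1).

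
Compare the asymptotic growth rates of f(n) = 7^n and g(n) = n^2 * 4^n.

f(n) = 7^n grows faster: 7^n / (n^2 4^n) = (7/4)^n / n^2 -> infinity since 7/4 > 1.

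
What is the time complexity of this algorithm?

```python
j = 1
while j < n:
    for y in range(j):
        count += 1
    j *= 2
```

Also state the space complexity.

Time complexity: O(n).
Space complexity: O(1).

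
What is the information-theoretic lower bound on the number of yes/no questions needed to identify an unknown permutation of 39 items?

There are 39! = 20397882081197443358640281739902897356800000000 permutations. Each yes/no question gives at most 1 bit, so at least ceil(log_2(20397882081197443358640281739902897356800000000)) = 154 questions are needed.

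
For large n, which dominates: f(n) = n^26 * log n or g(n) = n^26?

f(n) = n^26 * log n grows faster: extra log n factor -> infinity.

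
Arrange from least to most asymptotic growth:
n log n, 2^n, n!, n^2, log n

Ordered by growth rate: log n < n log n < n^2 < 2^n < n!.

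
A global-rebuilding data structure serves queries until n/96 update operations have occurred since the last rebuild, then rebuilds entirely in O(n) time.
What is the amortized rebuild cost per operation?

The O(n) rebuild is triggered by n/96 operations, so each contributes O(n)/(n/96) = O(96) = O(1) to the rebuild cost.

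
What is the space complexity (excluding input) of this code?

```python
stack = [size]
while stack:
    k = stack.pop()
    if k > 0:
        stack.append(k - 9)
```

Space complexity: O(1).
Only a constant amount of auxiliary storage is used; nothing grows with n.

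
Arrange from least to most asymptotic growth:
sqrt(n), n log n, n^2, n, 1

Ordered by growth rate: 1 < sqrt(n) < n < n log n < n^2.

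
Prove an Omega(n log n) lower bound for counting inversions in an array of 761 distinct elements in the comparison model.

Decision-tree argument: at any leaf, the comparisons made (with transitivity) must totally order all 761 elements -- otherwise some pair (i,j) is unordered, and an adversary can present two inputs agreeing on every comparison made but with that pair flipped, changing the inversion count by 1, so the leaf's output is wrong on one of them. Hence the tree has >= 761! leaves and height >= log_2(761!) = Omega(n log n). Modified merge sort achieves O(n log n).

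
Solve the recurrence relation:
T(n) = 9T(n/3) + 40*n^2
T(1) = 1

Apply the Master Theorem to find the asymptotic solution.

a=9, b=3, f(n)=40*n^2. log_3(9) = 2. Case 2: T(n) = O(n^2 log n).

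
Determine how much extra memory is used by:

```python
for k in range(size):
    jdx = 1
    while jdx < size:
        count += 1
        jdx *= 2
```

Space complexity: O(1).
Only a constant amount of auxiliary storage is used; nothing grows with n.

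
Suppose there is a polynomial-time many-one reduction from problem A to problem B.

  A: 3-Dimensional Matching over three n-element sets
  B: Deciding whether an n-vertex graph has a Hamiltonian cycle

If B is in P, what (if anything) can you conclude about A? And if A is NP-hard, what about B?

A poly-time reduction A <=_p B means any A-instance can be transformed to a B-instance in poly time.
If B is in P: compose the reduction with B's poly-time algorithm to solve A in poly time, so A is in P.
If A is NP-hard: every NP problem reduces to A, which reduces to B; composing reductions, every NP problem reduces to B, so B is NP-hard.
(Here in fact A is NP-complete and B is NP-complete.)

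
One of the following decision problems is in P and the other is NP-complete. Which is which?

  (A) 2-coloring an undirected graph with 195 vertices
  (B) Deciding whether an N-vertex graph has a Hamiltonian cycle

(A) is P: 2-coloring is bipartiteness testing via BFS, O(V+E).
(B) is NP-complete: one of Karp's 21 NP-complete problems.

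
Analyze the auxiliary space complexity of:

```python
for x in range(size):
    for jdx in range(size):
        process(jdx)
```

Space complexity: O(1).
Only a constant amount of auxiliary storage is used; nothing grows with n.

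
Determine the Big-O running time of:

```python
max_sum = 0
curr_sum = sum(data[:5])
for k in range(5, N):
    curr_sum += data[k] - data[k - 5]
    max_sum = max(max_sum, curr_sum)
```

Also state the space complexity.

Time complexity: O(n).
Space complexity: O(1).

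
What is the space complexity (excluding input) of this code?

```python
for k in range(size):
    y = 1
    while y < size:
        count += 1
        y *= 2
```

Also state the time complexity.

Space complexity: O(1).
Only a constant amount of auxiliary storage is used; nothing grows with n.
Time complexity: O(n log n).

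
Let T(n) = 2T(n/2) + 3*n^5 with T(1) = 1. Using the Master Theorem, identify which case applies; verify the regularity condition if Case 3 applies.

a=2, b=2, f(n)=3*n^5.
log_2(2) = 1 < 5.
f(n) = Omega(n^(1+epsilon)) for some epsilon > 0, so Case 3 is the candidate.
Regularity: a*f(n/b) = 2*3*(n/2)^5 = (2/32)*3*n^5 <= c*f(n) with c = 2/32 < 1. Satisfied.
Case 3: T(n) = Theta(n^5).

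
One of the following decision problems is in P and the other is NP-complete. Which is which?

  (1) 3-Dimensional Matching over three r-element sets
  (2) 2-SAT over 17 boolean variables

(1) is NP-complete: one of Karp's 21 NP-complete problems.
(2) is P: 2-SAT is solvable in linear time via implication-graph SCCs.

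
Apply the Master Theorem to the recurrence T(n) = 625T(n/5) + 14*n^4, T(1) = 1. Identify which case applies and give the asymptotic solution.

a=625, b=5, f(n)=14*n^4.
log_5(625) = 4, so n^(log_b(a)) = n^4.
f(n) = Theta(n^4), so Case 2 applies.
T(n) = Theta(n^4 log n).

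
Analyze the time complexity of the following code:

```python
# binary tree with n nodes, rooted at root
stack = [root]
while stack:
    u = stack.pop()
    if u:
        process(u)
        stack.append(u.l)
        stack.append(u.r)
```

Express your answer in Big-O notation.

Time complexity: O(n).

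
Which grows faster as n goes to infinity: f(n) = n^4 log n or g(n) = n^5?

g(n) = n^5 grows faster: n^5 / (n^4 log n) = n/log n -> infinity.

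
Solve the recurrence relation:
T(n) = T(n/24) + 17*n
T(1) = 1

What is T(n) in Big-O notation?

Geometric series: 17*n*(1 + 1/24 + 1/24^2 + ...) = O(n). T(n) = O(n).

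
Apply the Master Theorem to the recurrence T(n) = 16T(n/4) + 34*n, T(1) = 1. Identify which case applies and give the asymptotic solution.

a=16, b=4, f(n)=34*n.
log_4(16) = 2 > 1.
Since f(n) = O(n^1) is polynomially smaller than n^2, Case 1 applies.
T(n) = Theta(n^2).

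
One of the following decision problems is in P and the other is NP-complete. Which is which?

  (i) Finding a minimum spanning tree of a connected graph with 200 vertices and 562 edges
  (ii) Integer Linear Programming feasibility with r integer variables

(i) is P: Kruskal's / Prim's algorithms run in polynomial time.
(ii) is NP-complete: ILP feasibility is NP-complete (LP relaxation is in P).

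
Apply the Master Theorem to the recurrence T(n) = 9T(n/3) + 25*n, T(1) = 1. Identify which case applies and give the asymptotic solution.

a=9, b=3, f(n)=25*n.
log_3(9) = 2 > 1.
Since f(n) = O(n^1) is polynomially smaller than n^2, Case 1 applies.
T(n) = Theta(n^2).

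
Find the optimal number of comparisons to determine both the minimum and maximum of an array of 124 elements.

Naive approach: 246 comparisons (123 for max + 123 for min).
Optimal: Compare elements in pairs first (floor(n/2) = 62 comparisons), then find max among winners and min among losers (61 comparisons each).
Total: ceil(3n/2) - 2 = 184 comparisons. An adversary argument shows this is also a lower bound.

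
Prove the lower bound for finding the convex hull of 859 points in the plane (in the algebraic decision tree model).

Reduction from sorting: given 859 numbers x_1,...,x_{859}, map x_i to the point (x_i, x_i^2) on the parabola y = x^2. All points are on the convex hull, and walking the hull gives them in sorted x-order. Since sorting requires Omega(n log n), so does planar convex hull.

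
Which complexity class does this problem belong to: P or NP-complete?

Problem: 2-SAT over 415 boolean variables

This problem is in P: 2-SAT is solvable in linear time via implication-graph SCCs.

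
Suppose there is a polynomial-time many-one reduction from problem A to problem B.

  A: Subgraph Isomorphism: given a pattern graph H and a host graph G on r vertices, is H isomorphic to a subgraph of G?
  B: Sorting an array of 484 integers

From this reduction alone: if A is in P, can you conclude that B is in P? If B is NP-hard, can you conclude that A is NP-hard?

A poly-time reduction A <=_p B transfers tractability DOWN (B easy => A easy) and hardness UP (A hard => B hard), not the reverse.
From A in P, the reduction alone does NOT give B in P: any problem in P trivially reduces to SAT, yet SAT is not known to be in P.
From B NP-hard, the reduction alone does NOT give A NP-hard: again, easy problems reduce to hard ones.
(Here in fact A is NP-complete and B is in P, so no such reduction is known -- its existence would imply P = NP; the analysis concerns only what the assumed reduction would or would not let you conclude.)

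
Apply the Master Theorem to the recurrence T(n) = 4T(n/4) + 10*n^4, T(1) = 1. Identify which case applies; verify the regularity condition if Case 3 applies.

a=4, b=4, f(n)=10*n^4.
log_4(4) = 1 < 4.
f(n) = Omega(n^(1+epsilon)) for some epsilon > 0, so Case 3 is the candidate.
Regularity: a*f(n/b) = 4*10*(n/4)^4 = (4/256)*10*n^4 <= c*f(n) with c = 4/256 < 1. Satisfied.
Case 3: T(n) = Theta(n^4).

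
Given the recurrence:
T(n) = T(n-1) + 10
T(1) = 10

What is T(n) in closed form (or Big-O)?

Unrolling: T(n) = T(n-1) + 10 = T(n-2) + 2*10 = ... = T(1) + (n-1)*10 = 10 + (n-1)*10 = 10n.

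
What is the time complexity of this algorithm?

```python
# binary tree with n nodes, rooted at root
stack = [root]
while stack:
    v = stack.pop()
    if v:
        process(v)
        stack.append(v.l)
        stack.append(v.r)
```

Time complexity: O(n).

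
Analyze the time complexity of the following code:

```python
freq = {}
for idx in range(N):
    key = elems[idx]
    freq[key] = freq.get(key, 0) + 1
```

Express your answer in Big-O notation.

Time complexity: O(n).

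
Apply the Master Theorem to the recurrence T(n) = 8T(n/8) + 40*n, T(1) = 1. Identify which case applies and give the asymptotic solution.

a=8, b=8, f(n)=40*n.
log_8(8) = 1, so n^(log_b(a)) = n.
f(n) = Theta(n), so Case 2 applies.
T(n) = Theta(n log n).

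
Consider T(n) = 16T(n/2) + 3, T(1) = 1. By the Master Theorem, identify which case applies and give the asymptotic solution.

a=16, b=2, f(n)=3.
log_2(16) = 4 > 0.
Since f(n) = O(n^0) is polynomially smaller than n^4, Case 1 applies.
T(n) = Theta(n^4).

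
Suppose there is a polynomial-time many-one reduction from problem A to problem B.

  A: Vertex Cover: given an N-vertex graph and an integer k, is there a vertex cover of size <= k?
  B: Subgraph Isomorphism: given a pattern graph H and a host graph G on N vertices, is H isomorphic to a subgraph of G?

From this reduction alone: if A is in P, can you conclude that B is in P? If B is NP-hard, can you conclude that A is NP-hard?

A poly-time reduction A <=_p B transfers tractability DOWN (B easy => A easy) and hardness UP (A hard => B hard), not the reverse.
From A in P, the reduction alone does NOT give B in P: any problem in P trivially reduces to SAT, yet SAT is not known to be in P.
From B NP-hard, the reduction alone does NOT give A NP-hard: again, easy problems reduce to hard ones.
(Here in fact A is NP-complete and B is NP-complete.)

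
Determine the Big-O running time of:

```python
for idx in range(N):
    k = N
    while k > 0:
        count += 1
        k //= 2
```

Time complexity: O(n log n).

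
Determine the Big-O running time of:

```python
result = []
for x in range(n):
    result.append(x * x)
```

Time complexity: O(n).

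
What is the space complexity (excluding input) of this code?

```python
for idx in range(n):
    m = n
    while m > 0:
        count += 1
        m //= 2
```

Space complexity: O(1).
Only a constant amount of auxiliary storage is used; nothing grows with n.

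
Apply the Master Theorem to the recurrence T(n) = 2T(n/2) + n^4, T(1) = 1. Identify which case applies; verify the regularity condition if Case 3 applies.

a=2, b=2, f(n)=n^4.
log_2(2) = 1 < 4.
f(n) = Omega(n^(1+epsilon)) for some epsilon > 0, so Case 3 is the candidate.
Regularity: a*f(n/b) = 2*1*(n/2)^4 = (2/16)*1*n^4 <= c*f(n) with c = 2/16 < 1. Satisfied.
Case 3: T(n) = Theta(n^4).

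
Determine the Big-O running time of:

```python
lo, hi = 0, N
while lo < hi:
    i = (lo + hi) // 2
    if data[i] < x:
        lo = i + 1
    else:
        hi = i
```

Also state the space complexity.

Time complexity: O(log n).
Space complexity: O(1).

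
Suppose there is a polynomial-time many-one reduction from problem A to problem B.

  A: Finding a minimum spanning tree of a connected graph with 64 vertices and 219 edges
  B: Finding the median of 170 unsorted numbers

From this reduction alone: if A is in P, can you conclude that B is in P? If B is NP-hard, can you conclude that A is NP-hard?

A poly-time reduction A <=_p B transfers tractability DOWN (B easy => A easy) and hardness UP (A hard => B hard), not the reverse.
From A in P, the reduction alone does NOT give B in P: any problem in P trivially reduces to SAT, yet SAT is not known to be in P.
From B NP-hard, the reduction alone does NOT give A NP-hard: again, easy problems reduce to hard ones.
(Here in fact A is P and B is P.)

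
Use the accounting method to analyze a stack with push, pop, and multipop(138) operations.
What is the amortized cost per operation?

Assign 2 credits per push (1 for the push, 1 saved for a future pop). Each pop or element popped by multipop(138) uses 1 saved credit. Total credits never go negative, so amortized cost is O(1).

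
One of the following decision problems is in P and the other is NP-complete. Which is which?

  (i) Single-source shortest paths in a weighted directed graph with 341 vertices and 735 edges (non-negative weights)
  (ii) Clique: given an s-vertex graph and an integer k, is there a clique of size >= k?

(i) is P: Dijkstra's algorithm runs in O((V+E) log V).
(ii) is NP-complete: complement of Independent Set / Vertex Cover (with k part of the input).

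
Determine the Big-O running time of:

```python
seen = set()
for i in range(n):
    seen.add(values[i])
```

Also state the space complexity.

Time complexity: O(n).
Space complexity: O(n).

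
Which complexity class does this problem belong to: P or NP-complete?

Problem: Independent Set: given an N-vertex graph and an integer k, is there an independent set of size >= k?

This problem is NP-complete: complement of Clique (with k part of the input).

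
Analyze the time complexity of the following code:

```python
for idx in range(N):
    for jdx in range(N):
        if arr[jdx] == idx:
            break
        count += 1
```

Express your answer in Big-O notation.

Time complexity: O(n^2).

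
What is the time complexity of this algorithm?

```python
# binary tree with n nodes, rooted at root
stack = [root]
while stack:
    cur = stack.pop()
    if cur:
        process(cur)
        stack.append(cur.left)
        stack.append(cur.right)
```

Time complexity: O(n).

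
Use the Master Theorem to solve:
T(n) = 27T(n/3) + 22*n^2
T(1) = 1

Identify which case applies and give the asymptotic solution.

a=27, b=3, f(n)=22*n^2.
log_3(27) = 3 > 2.
Since f(n) = O(n^2) is polynomially smaller than n^3, Case 1 applies.
T(n) = Theta(n^3).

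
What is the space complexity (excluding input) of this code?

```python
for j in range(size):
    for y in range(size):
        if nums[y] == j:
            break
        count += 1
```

Space complexity: O(1).
Only a constant amount of auxiliary storage is used; nothing grows with n.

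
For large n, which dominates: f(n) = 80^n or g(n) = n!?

g(n) = n! grows faster: n!/80^n -> infinity by Stirling.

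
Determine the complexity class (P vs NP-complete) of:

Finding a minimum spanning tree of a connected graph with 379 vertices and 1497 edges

This problem is in P: Kruskal's / Prim's algorithms run in polynomial time.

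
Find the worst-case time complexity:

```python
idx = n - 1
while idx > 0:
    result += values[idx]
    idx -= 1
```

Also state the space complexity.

Time complexity: O(n).
Space complexity: O(1).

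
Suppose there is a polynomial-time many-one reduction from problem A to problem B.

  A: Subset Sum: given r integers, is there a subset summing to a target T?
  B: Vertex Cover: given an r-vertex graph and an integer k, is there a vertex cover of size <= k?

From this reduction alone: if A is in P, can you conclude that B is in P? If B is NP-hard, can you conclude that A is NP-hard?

A poly-time reduction A <=_p B transfers tractability DOWN (B easy => A easy) and hardness UP (A hard => B hard), not the reverse.
From A in P, the reduction alone does NOT give B in P: any problem in P trivially reduces to SAT, yet SAT is not known to be in P.
From B NP-hard, the reduction alone does NOT give A NP-hard: again, easy problems reduce to hard ones.
(Here in fact A is NP-complete and B is NP-complete.)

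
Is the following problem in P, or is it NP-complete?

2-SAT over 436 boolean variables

This problem is in P: 2-SAT is solvable in linear time via implication-graph SCCs.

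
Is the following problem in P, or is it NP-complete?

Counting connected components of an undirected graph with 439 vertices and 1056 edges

This problem is in P: BFS/DFS visits each vertex and edge once: O(V+E).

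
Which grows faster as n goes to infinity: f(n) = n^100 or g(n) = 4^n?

g(n) = 4^n grows faster: any exponential with base > 1 dominates every polynomial.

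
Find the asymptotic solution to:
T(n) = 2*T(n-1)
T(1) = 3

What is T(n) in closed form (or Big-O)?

Each step multiplies by 2. T(n) = T(1)*2^(n-1) = 3*2^(n-1).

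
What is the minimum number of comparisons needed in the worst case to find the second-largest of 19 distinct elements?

Lower bound: finding the max needs 19-1 comparisons. By the adversary weight-doubling argument, the max must personally win >= ceil(log_2(19)) = 5 comparisons; the 2nd-largest is among those 5 losers, needing 5-1 more comparisons. Total >= 19-1 + 5-1 = 22. A balanced knockout tournament achieves this.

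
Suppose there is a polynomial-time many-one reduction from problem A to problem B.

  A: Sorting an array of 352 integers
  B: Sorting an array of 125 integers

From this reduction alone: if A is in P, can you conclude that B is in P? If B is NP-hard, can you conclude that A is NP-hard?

A poly-time reduction A <=_p B transfers tractability DOWN (B easy => A easy) and hardness UP (A hard => B hard), not the reverse.
From A in P, the reduction alone does NOT give B in P: any problem in P trivially reduces to SAT, yet SAT is not known to be in P.
From B NP-hard, the reduction alone does NOT give A NP-hard: again, easy problems reduce to hard ones.
(Here in fact A is P and B is P.)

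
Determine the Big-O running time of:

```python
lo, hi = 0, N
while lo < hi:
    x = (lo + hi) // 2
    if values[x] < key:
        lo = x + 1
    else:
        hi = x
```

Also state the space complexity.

Time complexity: O(log n).
Space complexity: O(1).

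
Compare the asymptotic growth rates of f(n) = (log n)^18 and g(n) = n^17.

g(n) = n^17 grows faster: any positive polynomial dominates any polylog.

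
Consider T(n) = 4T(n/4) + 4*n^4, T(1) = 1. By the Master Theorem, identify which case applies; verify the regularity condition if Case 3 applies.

a=4, b=4, f(n)=4*n^4.
log_4(4) = 1 < 4.
f(n) = Omega(n^(1+epsilon)) for some epsilon > 0, so Case 3 is the candidate.
Regularity: a*f(n/b) = 4*4*(n/4)^4 = (4/256)*4*n^4 <= c*f(n) with c = 4/256 < 1. Satisfied.
Case 3: T(n) = Theta(n^4).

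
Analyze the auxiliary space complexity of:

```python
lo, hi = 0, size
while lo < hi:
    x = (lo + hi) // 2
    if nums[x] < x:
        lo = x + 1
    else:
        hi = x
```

Space complexity: O(1).
Only a constant amount of auxiliary storage is used; nothing grows with n.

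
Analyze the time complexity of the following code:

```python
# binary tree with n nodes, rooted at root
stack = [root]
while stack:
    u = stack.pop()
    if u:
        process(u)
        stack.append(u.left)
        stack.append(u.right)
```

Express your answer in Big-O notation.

Time complexity: O(n).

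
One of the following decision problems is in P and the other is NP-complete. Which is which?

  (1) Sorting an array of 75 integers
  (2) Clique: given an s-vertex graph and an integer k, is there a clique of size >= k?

(1) is P: merge sort runs in O(n log n).
(2) is NP-complete: complement of Independent Set / Vertex Cover (with k part of the input).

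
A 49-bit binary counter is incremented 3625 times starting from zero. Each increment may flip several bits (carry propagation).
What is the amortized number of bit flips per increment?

Bit i flips on every 2^i-th increment, so over 3625 increments bit i flips floor(3625/2^i) times. Summing over i: total flips < 2 * 3625. Amortized: < 2 = O(1) per increment.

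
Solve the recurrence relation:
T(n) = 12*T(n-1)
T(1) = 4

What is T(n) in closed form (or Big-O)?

Each step multiplies by 12. T(n) = T(1)*12^(n-1) = 4*12^(n-1).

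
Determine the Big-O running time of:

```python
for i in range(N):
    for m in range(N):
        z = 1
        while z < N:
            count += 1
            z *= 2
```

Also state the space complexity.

Time complexity: O(n^2 log n).
Space complexity: O(1).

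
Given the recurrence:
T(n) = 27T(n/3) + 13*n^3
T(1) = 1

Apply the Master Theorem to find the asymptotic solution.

a=27, b=3, f(n)=13*n^3. log_3(27) = 3. Case 2: T(n) = O(n^3 log n).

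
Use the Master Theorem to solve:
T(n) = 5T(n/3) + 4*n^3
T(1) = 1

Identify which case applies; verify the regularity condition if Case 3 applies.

a=5, b=3, f(n)=4*n^3.
log_3(5) = 1.465 < 3.
f(n) = Omega(n^(1.465+epsilon)) for some epsilon > 0, so Case 3 is the candidate.
Regularity: a*f(n/b) = 5*4*(n/3)^3 = (5/27)*4*n^3 <= c*f(n) with c = 5/27 < 1. Satisfied.
Case 3: T(n) = Theta(n^3).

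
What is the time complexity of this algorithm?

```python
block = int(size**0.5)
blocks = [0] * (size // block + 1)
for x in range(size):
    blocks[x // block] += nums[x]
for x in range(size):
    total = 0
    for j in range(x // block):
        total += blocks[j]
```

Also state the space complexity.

Time complexity: O(n * sqrt(n)).
Space complexity: O(sqrt(n)).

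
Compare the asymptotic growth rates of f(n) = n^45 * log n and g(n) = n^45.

f(n) = n^45 * log n grows faster: extra log n factor -> infinity.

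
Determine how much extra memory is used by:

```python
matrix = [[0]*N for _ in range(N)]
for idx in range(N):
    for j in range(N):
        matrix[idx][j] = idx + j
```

Space complexity: O(n^2).
A 2D structure of size n x n is allocated.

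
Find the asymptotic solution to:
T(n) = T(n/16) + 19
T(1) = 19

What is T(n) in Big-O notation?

Each step divides n by 16 and adds 19. After log_16(n) steps, T(n) = O(log n).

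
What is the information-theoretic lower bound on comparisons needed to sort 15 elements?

There are 15! = 1307674368000 possible orderings. Each comparison gives 1 bit. We need at least ceil(log_2(1307674368000)) = 41 comparisons.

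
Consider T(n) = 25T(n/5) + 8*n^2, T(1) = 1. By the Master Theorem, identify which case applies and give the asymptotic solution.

a=25, b=5, f(n)=8*n^2.
log_5(25) = 2, so n^(log_b(a)) = n^2.
f(n) = Theta(n^2), so Case 2 applies.
T(n) = Theta(n^2 log n).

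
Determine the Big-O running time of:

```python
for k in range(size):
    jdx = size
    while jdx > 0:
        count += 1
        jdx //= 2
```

Time complexity: O(n log n).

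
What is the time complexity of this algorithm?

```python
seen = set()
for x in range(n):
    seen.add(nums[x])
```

Time complexity: O(n).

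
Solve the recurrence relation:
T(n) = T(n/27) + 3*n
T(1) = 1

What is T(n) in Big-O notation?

Geometric series: 3*n*(1 + 1/27 + 1/27^2 + ...) = O(n). T(n) = O(n).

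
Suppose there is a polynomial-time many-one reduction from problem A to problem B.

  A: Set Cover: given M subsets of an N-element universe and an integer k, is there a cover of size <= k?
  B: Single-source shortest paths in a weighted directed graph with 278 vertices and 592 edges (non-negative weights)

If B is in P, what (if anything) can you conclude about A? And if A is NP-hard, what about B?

A poly-time reduction A <=_p B means any A-instance can be transformed to a B-instance in poly time.
If B is in P: compose the reduction with B's poly-time algorithm to solve A in poly time, so A is in P.
If A is NP-hard: every NP problem reduces to A, which reduces to B; composing reductions, every NP problem reduces to B, so B is NP-hard.
(Here in fact A is NP-complete and B is in P, so no such reduction is known -- its existence would imply P = NP; the analysis concerns only what the assumed reduction would or would not let you conclude.)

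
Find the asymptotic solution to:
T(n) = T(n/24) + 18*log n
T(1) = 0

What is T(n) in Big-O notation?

Each of the log_24(n) levels adds O(log n). T(n) = O(log^2 n).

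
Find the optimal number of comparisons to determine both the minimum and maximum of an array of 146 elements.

Naive approach: 290 comparisons (145 for max + 145 for min).
Optimal: Compare elements in pairs first (floor(n/2) = 73 comparisons), then find max among winners and min among losers (72 comparisons each).
Total: ceil(3n/2) - 2 = 217 comparisons. An adversary argument shows this is also a lower bound.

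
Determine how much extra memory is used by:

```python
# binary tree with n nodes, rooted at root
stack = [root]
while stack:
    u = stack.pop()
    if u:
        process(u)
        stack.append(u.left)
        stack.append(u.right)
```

Space complexity: O(n).
Auxiliary storage grows linearly with the input size n in the worst case.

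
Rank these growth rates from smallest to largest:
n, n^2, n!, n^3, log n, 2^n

Ordered by growth rate: log n < n < n^2 < n^3 < 2^n < n!.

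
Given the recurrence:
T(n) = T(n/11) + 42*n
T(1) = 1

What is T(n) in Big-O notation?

Geometric series: 42*n*(1 + 1/11 + 1/11^2 + ...) = O(n). T(n) = O(n).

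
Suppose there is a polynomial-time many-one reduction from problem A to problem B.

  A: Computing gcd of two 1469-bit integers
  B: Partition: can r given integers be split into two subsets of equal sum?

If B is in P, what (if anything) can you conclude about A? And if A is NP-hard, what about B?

A poly-time reduction A <=_p B means any A-instance can be transformed to a B-instance in poly time.
If B is in P: compose the reduction with B's poly-time algorithm to solve A in poly time, so A is in P.
If A is NP-hard: every NP problem reduces to A, which reduces to B; composing reductions, every NP problem reduces to B, so B is NP-hard.
(Here in fact A is P and B is NP-complete.)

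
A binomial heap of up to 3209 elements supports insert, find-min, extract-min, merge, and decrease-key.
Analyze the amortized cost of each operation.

A binomial heap with n <= 3209 elements has at most floor(log_2 3209) + 1 = 12 trees. Using potential Phi = number of trees: Insert adds one tree, but cascading merges reduce count -- amortized O(1). Find-min reads the cached minimum pointer: O(1). Extract-min creates O(log n) new trees: O(log n). Merge combines tree lists: O(log n). Decrease-key sifts the element up its tree of height <= log n: O(log n).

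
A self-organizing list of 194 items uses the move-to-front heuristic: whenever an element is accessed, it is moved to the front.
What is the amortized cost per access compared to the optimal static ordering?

With potential Phi = number of inversions between the MTF list and the optimal static list (at most C(194,2)), each access has amortized cost at most 2 * (cost under optimal static ordering). This is the move-to-front 2-competitiveness result.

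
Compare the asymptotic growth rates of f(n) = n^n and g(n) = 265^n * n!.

g(n) = 265^n * n! grows faster: by Stirling n! ~ sqrt(2 pi n)(n/e)^n, so 265^n n! / n^n ~ (265/e)^n sqrt(2 pi n) -> infinity since 265/e > 1.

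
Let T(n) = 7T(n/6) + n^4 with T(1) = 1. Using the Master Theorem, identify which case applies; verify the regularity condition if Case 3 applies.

a=7, b=6, f(n)=n^4.
log_6(7) = 1.086 < 4.
f(n) = Omega(n^(1.086+epsilon)) for some epsilon > 0, so Case 3 is the candidate.
Regularity: a*f(n/b) = 7*1*(n/6)^4 = (7/1296)*1*n^4 <= c*f(n) with c = 7/1296 < 1. Satisfied.
Case 3: T(n) = Theta(n^4).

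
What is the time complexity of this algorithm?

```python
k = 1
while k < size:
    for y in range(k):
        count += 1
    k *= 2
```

Time complexity: O(n).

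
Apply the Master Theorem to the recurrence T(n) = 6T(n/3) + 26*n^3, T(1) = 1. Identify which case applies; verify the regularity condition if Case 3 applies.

a=6, b=3, f(n)=26*n^3.
log_3(6) = 1.631 < 3.
f(n) = Omega(n^(1.631+epsilon)) for some epsilon > 0, so Case 3 is the candidate.
Regularity: a*f(n/b) = 6*26*(n/3)^3 = (6/27)*26*n^3 <= c*f(n) with c = 6/27 < 1. Satisfied.
Case 3: T(n) = Theta(n^3).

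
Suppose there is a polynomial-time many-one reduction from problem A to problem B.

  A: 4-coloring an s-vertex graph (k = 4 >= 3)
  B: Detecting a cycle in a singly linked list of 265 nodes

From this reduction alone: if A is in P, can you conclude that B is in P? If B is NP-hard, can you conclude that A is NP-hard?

A poly-time reduction A <=_p B transfers tractability DOWN (B easy => A easy) and hardness UP (A hard => B hard), not the reverse.
From A in P, the reduction alone does NOT give B in P: any problem in P trivially reduces to SAT, yet SAT is not known to be in P.
From B NP-hard, the reduction alone does NOT give A NP-hard: again, easy problems reduce to hard ones.
(Here in fact A is NP-complete and B is in P, so no such reduction is known -- its existence would imply P = NP; the analysis concerns only what the assumed reduction would or would not let you conclude.)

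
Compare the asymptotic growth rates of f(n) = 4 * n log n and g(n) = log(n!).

f(n) = 4 * n log n and g(n) = log(n!) are Theta of each other: Stirling: log(n!) = n log n - n + O(log n) = Theta(n log n); the constant 4 doesn't change the Theta class.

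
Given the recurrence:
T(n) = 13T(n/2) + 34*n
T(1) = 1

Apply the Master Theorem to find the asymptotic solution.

a=13, b=2, f(n)=34*n. log_2(13) = 3.7. Case 1 of Master Theorem: T(n) = O(n^3.7).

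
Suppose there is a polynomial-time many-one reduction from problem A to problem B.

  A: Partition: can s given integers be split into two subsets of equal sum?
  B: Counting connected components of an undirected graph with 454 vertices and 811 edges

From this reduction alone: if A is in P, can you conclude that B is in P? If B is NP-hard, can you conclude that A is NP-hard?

A poly-time reduction A <=_p B transfers tractability DOWN (B easy => A easy) and hardness UP (A hard => B hard), not the reverse.
From A in P, the reduction alone does NOT give B in P: any problem in P trivially reduces to SAT, yet SAT is not known to be in P.
From B NP-hard, the reduction alone does NOT give A NP-hard: again, easy problems reduce to hard ones.
(Here in fact A is NP-complete and B is in P, so no such reduction is known -- its existence would imply P = NP; the analysis concerns only what the assumed reduction would or would not let you conclude.)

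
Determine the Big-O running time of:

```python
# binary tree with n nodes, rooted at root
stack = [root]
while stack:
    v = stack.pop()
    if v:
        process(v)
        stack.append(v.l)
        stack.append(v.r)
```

Time complexity: O(n).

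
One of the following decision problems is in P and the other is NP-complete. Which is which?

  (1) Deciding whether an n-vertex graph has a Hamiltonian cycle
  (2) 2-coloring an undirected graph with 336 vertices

(1) is NP-complete: one of Karp's 21 NP-complete problems.
(2) is P: 2-coloring is bipartiteness testing via BFS, O(V+E).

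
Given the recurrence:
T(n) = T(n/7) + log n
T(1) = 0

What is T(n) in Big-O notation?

Each of the log_7(n) levels adds O(log n). T(n) = O(log^2 n).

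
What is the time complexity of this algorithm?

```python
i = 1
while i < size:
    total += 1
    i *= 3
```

Time complexity: O(log n).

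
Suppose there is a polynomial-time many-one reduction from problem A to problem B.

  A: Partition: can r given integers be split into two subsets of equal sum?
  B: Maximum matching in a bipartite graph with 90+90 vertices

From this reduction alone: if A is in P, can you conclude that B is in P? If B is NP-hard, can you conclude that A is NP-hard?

A poly-time reduction A <=_p B transfers tractability DOWN (B easy => A easy) and hardness UP (A hard => B hard), not the reverse.
From A in P, the reduction alone does NOT give B in P: any problem in P trivially reduces to SAT, yet SAT is not known to be in P.
From B NP-hard, the reduction alone does NOT give A NP-hard: again, easy problems reduce to hard ones.
(Here in fact A is NP-complete and B is in P, so no such reduction is known -- its existence would imply P = NP; the analysis concerns only what the assumed reduction would or would not let you conclude.)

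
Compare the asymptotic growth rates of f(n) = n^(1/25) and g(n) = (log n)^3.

f(n) = n^(1/25) grows faster: any positive power of n dominates any polylog.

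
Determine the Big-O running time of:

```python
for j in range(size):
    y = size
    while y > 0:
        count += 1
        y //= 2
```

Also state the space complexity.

Time complexity: O(n log n).
Space complexity: O(1).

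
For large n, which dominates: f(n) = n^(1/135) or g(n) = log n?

f(n) = n^(1/135) grows faster: any positive power of n dominates log n.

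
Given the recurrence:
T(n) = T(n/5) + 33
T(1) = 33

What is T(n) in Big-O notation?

Each step divides n by 5 and adds 33. After log_5(n) steps, T(n) = O(log n).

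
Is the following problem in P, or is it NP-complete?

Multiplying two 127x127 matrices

This problem is in P: the schoolbook algorithm runs in O(n^3).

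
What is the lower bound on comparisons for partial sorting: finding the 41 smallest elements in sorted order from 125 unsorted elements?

Finding 41 smallest of 125 in sorted order: Omega(125) to identify the 41 smallest, plus Omega(41 log 41) to sort them. Total: Omega(n + k log k).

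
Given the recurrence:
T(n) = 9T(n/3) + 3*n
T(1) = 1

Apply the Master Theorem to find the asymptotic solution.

a=9, b=3, f(n)=3*n. log_3(9) = 2. Case 1 of Master Theorem: T(n) = O(n^2).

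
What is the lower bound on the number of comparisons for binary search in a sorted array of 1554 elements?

With 1554 possible positions, we need at least ceil(log_2(1554)) = 11 comparisons. Each comparison splits the remaining candidates by at most half.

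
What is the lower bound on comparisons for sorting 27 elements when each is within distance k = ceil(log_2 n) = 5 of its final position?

Partition the 27 positions into floor(n/k) blocks of k = 5 consecutive positions; any permutation within a block keeps every element within k of its final position, so there are at least (k!)^(n/k) distinguishable inputs. Lower bound: log_2((k!)^(n/k)) = (n/k) * log_2(k!) = Theta(n log k); with k = ceil(log_2 n), this is Omega(n log log n).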